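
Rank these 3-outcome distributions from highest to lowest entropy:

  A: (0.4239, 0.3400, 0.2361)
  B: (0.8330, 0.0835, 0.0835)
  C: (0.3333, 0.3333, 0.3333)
C > A > B

Key insight: Entropy is maximized by uniform distributions and minimized by concentrated distributions.

- Uniform distributions have maximum entropy log₂(3) = 1.5850 bits
- The more "peaked" or concentrated a distribution, the lower its entropy

Entropies:
  H(A) = 1.5457 bits
  H(B) = 0.8178 bits
  H(C) = 1.5850 bits

Ranking: C > A > B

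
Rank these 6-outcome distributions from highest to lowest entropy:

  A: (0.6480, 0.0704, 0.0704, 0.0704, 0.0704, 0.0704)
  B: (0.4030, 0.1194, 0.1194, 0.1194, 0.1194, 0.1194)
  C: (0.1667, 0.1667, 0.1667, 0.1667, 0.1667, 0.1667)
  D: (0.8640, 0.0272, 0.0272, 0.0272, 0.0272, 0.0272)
C > B > A > D

Key insight: Entropy is maximized by uniform distributions and minimized by concentrated distributions.

Entropies:
  H(A) = 1.7532 bits
  H(B) = 2.3589 bits
  H(C) = 2.5850 bits
  H(D) = 0.8894 bits

Ranking: C > B > A > D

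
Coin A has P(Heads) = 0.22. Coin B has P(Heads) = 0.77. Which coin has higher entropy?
B

For binary distributions, entropy is maximized at p=0.5 and decreases as p moves toward 0 or 1.

H(A) = H(0.22) = 0.7602 bits
H(B) = H(0.77) = 0.7780 bits

Distribution B (p=0.77) is closer to uniform (p=0.5), so it has higher entropy.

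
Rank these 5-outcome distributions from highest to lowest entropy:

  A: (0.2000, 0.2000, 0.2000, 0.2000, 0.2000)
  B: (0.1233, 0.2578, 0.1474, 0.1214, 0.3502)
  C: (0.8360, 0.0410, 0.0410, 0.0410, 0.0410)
A > B > C

Key insight: Entropy is maximized by uniform distributions and minimized by concentrated distributions.

- Uniform distributions have maximum entropy log₂(5) = 2.3219 bits
- The more "peaked" or concentrated a distribution, the lower its entropy

Entropies:
  H(A) = 2.3219 bits
  H(B) = 2.1829 bits
  H(C) = 0.9718 bits

Ranking: A > B > C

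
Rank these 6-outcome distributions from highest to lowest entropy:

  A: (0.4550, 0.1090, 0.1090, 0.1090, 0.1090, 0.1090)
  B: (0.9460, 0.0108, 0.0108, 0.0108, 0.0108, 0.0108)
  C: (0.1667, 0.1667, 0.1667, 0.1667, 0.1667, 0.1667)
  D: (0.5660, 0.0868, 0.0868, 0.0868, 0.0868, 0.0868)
C > A > D > B

Key insight: Entropy is maximized by uniform distributions and minimized by concentrated distributions.

Entropies:
  H(A) = 2.2596 bits
  H(B) = 0.4285 bits
  H(C) = 2.5850 bits
  H(D) = 1.9951 bits

Ranking: C > A > D > B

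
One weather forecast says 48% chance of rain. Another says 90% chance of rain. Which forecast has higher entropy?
48% forecast

Treat each forecast as a Bernoulli distribution. Binary entropy is maximized at p=0.5 and falls off symmetrically toward 0 or 1. The 48% forecast is closer to 50%, so it is more uncertain. H(48%) ≈ 0.999 bits, H(90%) ≈ 0.469 bits.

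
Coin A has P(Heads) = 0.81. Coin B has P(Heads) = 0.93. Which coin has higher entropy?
A

For binary distributions, entropy is maximized at p=0.5 and decreases as p moves toward 0 or 1.

H(A) = H(0.81) = 0.7015 bits
H(B) = H(0.93) = 0.3659 bits

Distribution A (p=0.81) is closer to uniform (p=0.5), so it has higher entropy.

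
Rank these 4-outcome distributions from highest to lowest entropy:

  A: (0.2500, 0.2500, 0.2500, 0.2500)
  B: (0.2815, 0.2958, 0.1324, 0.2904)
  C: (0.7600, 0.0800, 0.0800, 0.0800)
A > B > C

Key insight: Entropy is maximized by uniform distributions and minimized by concentrated distributions.

- Uniform distributions have maximum entropy log₂(4) = 2.0000 bits
- The more "peaked" or concentrated a distribution, the lower its entropy

Entropies:
  H(A) = 2.0000 bits
  H(B) = 1.9388 bits
  H(C) = 1.1754 bits

Ranking: A > B > C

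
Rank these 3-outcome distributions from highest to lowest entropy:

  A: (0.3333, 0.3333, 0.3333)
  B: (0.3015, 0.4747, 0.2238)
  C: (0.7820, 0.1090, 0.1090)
A > B > C

Key insight: Entropy is maximized by uniform distributions and minimized by concentrated distributions.

- Uniform distributions have maximum entropy log₂(3) = 1.5850 bits
- The more "peaked" or concentrated a distribution, the lower its entropy

Entropies:
  H(A) = 1.5850 bits
  H(B) = 1.5151 bits
  H(C) = 0.9745 bits

Ranking: A > B > C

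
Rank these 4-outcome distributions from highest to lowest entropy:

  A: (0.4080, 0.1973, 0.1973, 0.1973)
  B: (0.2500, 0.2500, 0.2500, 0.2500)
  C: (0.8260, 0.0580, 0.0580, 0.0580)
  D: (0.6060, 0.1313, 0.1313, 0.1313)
B > A > D > C

Key insight: Entropy is maximized by uniform distributions and minimized by concentrated distributions.

Entropies:
  H(A) = 1.9137 bits
  H(B) = 2.0000 bits
  H(C) = 0.9426 bits
  H(D) = 1.5918 bits

Ranking: B > A > D > C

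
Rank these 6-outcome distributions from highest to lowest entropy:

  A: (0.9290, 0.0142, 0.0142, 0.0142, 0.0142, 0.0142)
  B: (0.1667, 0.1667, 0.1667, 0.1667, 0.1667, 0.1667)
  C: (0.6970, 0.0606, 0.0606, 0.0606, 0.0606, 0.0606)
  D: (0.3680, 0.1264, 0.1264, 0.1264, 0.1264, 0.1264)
B > D > C > A

Key insight: Entropy is maximized by uniform distributions and minimized by concentrated distributions.

Entropies:
  H(A) = 0.5345 bits
  H(B) = 2.5850 bits
  H(C) = 1.5885 bits
  H(D) = 2.4166 bits

Ranking: B > D > C > A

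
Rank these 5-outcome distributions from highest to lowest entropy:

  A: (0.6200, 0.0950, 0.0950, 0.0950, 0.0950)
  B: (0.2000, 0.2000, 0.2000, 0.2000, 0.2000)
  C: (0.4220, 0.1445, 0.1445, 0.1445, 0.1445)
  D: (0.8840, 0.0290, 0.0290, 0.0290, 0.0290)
B > C > A > D

Key insight: Entropy is maximized by uniform distributions and minimized by concentrated distributions.

Entropies:
  H(A) = 1.7180 bits
  H(B) = 2.3219 bits
  H(C) = 2.1384 bits
  H(D) = 0.7498 bits

Ranking: B > C > A > D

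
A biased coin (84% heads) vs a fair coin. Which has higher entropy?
Fair coin

The fair coin is uniform (p=0.5), maximizing binary entropy at 1 bit. The biased coin has H(0.84) ≈ 0.634 bits — its outcome is more predictable, so its entropy is lower.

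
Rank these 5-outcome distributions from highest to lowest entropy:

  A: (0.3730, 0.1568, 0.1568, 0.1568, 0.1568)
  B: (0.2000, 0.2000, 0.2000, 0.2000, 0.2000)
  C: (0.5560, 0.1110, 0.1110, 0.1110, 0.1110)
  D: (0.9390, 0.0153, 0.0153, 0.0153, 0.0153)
B > A > C > D

Key insight: Entropy is maximized by uniform distributions and minimized by concentrated distributions.

Entropies:
  H(A) = 2.2069 bits
  H(B) = 2.3219 bits
  H(C) = 1.8789 bits
  H(D) = 0.4534 bits

Ranking: B > A > C > D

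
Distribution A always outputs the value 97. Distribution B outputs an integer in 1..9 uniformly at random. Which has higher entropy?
B

A is deterministic, so H(A) = 0. B is uniform over 9 outcomes, so H(B) = log₂(9) = 3.170 bits. Any distribution with genuine randomness has higher entropy than a deterministic one.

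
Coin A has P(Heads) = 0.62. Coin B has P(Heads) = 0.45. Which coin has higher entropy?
B

For binary distributions, entropy is maximized at p=0.5 and decreases as p moves toward 0 or 1.

H(A) = H(0.62) = 0.9580 bits
H(B) = H(0.45) = 0.9928 bits

Distribution B (p=0.45) is closer to uniform (p=0.5), so it has higher entropy.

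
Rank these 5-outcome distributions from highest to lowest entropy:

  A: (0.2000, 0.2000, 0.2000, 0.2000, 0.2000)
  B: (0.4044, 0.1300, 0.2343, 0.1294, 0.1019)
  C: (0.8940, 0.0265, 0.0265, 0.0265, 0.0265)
A > B > C

Key insight: Entropy is maximized by uniform distributions and minimized by concentrated distributions.

- Uniform distributions have maximum entropy log₂(5) = 2.3219 bits
- The more "peaked" or concentrated a distribution, the lower its entropy

Entropies:
  H(A) = 2.3219 bits
  H(B) = 2.1188 bits
  H(C) = 0.6997 bits

Ranking: A > B > C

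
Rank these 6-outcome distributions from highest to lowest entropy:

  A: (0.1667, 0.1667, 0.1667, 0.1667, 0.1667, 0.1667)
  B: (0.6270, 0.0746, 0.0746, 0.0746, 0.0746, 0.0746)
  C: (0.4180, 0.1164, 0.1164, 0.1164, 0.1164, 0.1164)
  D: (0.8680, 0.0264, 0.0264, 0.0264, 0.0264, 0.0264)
A > C > B > D

Key insight: Entropy is maximized by uniform distributions and minimized by concentrated distributions.

Entropies:
  H(A) = 2.5850 bits
  H(B) = 1.8190 bits
  H(C) = 2.3319 bits
  H(D) = 0.8694 bits

Ranking: A > C > B > D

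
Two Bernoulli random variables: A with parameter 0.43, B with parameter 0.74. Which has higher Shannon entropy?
A

For binary distributions, entropy is maximized at p=0.5 and decreases as p moves toward 0 or 1.

H(A) = H(0.43) = 0.9858 bits
H(B) = H(0.74) = 0.8267 bits

Distribution A (p=0.43) is closer to uniform (p=0.5), so it has higher entropy.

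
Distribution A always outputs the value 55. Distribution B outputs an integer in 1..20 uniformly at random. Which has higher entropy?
B

A is deterministic, so H(A) = 0. B is uniform over 20 outcomes, so H(B) = log₂(20) = 4.322 bits. Any distribution with genuine randomness has higher entropy than a deterministic one.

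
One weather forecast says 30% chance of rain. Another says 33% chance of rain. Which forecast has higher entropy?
33% forecast

Treat each forecast as a Bernoulli distribution. Binary entropy is maximized at p=0.5 and falls off symmetrically toward 0 or 1. The 33% forecast is closer to 50%, so it is more uncertain. H(30%) ≈ 0.881 bits, H(33%) ≈ 0.915 bits.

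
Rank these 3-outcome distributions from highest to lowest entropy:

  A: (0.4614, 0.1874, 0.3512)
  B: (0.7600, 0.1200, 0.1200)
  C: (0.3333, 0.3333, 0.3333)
C > A > B

Key insight: Entropy is maximized by uniform distributions and minimized by concentrated distributions.

- Uniform distributions have maximum entropy log₂(3) = 1.5850 bits
- The more "peaked" or concentrated a distribution, the lower its entropy

Entropies:
  H(A) = 1.4977 bits
  H(B) = 1.0350 bits
  H(C) = 1.5850 bits

Ranking: C > A > B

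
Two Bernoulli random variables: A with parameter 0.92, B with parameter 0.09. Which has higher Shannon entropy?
B

For binary distributions, entropy is maximized at p=0.5 and decreases as p moves toward 0 or 1.

H(A) = H(0.92) = 0.4022 bits
H(B) = H(0.09) = 0.4365 bits

Distribution B (p=0.09) is closer to uniform (p=0.5), so it has higher entropy.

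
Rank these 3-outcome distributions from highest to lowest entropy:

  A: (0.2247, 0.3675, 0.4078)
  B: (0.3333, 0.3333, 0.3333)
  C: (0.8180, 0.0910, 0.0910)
B > A > C

Key insight: Entropy is maximized by uniform distributions and minimized by concentrated distributions.

- Uniform distributions have maximum entropy log₂(3) = 1.5850 bits
- The more "peaked" or concentrated a distribution, the lower its entropy

Entropies:
  H(A) = 1.5424 bits
  H(B) = 1.5850 bits
  H(C) = 0.8664 bits

Ranking: B > A > C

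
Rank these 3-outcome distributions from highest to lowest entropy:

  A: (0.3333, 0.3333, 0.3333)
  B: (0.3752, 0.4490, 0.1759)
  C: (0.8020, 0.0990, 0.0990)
A > B > C

Key insight: Entropy is maximized by uniform distributions and minimized by concentrated distributions.

- Uniform distributions have maximum entropy log₂(3) = 1.5850 bits
- The more "peaked" or concentrated a distribution, the lower its entropy

Entropies:
  H(A) = 1.5850 bits
  H(B) = 1.4903 bits
  H(C) = 0.9159 bits

Ranking: A > B > C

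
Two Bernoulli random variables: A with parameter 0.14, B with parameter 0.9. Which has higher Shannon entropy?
A

For binary distributions, entropy is maximized at p=0.5 and decreases as p moves toward 0 or 1.

H(A) = H(0.14) = 0.5842 bits
H(B) = H(0.9) = 0.4690 bits

Distribution A (p=0.14) is closer to uniform (p=0.5), so it has higher entropy.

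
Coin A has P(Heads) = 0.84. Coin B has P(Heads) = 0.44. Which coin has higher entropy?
B

For binary distributions, entropy is maximized at p=0.5 and decreases as p moves toward 0 or 1.

H(A) = H(0.84) = 0.6343 bits
H(B) = H(0.44) = 0.9896 bits

Distribution B (p=0.44) is closer to uniform (p=0.5), so it has higher entropy.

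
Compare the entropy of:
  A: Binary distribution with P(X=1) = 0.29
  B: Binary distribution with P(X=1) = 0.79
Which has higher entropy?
A

For binary distributions, entropy is maximized at p=0.5 and decreases as p moves toward 0 or 1.

H(A) = H(0.29) = 0.8687 bits
H(B) = H(0.79) = 0.7415 bits

Distribution A (p=0.29) is closer to uniform (p=0.5), so it has higher entropy.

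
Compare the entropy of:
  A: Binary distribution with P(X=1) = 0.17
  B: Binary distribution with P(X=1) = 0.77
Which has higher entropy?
B

For binary distributions, entropy is maximized at p=0.5 and decreases as p moves toward 0 or 1.

H(A) = H(0.17) = 0.6577 bits
H(B) = H(0.77) = 0.7780 bits

Distribution B (p=0.77) is closer to uniform (p=0.5), so it has higher entropy.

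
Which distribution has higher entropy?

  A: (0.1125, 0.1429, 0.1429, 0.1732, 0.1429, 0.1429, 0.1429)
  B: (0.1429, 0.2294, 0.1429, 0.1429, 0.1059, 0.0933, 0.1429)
A

Both distributions are close to uniform, making this a harder comparison.

H(A) = 2.7980 bits
H(B) = 2.7537 bits

The distribution closer to uniform has higher entropy.
Answer: A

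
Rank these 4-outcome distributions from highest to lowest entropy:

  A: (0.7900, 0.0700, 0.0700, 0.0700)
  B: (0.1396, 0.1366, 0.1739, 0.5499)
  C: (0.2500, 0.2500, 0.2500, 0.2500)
C > B > A

Key insight: Entropy is maximized by uniform distributions and minimized by concentrated distributions.

- Uniform distributions have maximum entropy log₂(4) = 2.0000 bits
- The more "peaked" or concentrated a distribution, the lower its entropy

Entropies:
  H(A) = 1.0743 bits
  H(B) = 1.7022 bits
  H(C) = 2.0000 bits

Ranking: C > B > A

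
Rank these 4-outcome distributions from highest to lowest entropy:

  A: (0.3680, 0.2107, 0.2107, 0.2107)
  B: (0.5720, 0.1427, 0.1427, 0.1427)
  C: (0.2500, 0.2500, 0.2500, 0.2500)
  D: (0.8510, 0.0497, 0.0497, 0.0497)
C > A > B > D

Key insight: Entropy is maximized by uniform distributions and minimized by concentrated distributions.

Entropies:
  H(A) = 1.9508 bits
  H(B) = 1.6634 bits
  H(C) = 2.0000 bits
  H(D) = 0.8435 bits

Ranking: C > A > B > D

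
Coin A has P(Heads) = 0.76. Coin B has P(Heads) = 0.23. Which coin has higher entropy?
A

For binary distributions, entropy is maximized at p=0.5 and decreases as p moves toward 0 or 1.

H(A) = H(0.76) = 0.7950 bits
H(B) = H(0.23) = 0.7780 bits

Distribution A (p=0.76) is closer to uniform (p=0.5), so it has higher entropy.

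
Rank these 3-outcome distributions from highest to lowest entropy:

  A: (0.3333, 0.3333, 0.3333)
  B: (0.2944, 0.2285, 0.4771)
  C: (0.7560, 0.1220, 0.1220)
A > B > C

Key insight: Entropy is maximized by uniform distributions and minimized by concentrated distributions.

- Uniform distributions have maximum entropy log₂(3) = 1.5850 bits
- The more "peaked" or concentrated a distribution, the lower its entropy

Entropies:
  H(A) = 1.5850 bits
  H(B) = 1.5154 bits
  H(C) = 1.0456 bits

Ranking: A > B > C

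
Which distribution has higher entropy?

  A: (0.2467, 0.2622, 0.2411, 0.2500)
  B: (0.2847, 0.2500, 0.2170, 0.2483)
A

Both distributions are close to uniform, making this a harder comparison.

H(A) = 1.9993 bits
H(B) = 1.9934 bits

The distribution closer to uniform has higher entropy.
Answer: A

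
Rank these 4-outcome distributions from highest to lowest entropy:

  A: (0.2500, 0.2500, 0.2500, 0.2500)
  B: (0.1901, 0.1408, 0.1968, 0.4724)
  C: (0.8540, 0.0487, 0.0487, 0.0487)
A > B > C

Key insight: Entropy is maximized by uniform distributions and minimized by concentrated distributions.

- Uniform distributions have maximum entropy log₂(4) = 2.0000 bits
- The more "peaked" or concentrated a distribution, the lower its entropy

Entropies:
  H(A) = 2.0000 bits
  H(B) = 1.8261 bits
  H(C) = 0.8311 bits

Ranking: A > B > C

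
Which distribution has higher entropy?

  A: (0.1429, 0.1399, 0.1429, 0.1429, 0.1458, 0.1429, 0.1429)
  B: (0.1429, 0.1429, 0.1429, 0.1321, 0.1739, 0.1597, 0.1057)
A

Both distributions are close to uniform, making this a harder comparison.

H(A) = 2.8073 bits
H(B) = 2.7932 bits

The distribution closer to uniform has higher entropy.
Answer: A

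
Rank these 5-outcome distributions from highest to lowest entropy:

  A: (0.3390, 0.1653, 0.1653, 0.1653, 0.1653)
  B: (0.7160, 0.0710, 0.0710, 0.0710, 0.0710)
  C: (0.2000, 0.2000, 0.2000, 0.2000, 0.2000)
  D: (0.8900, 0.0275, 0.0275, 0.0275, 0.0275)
C > A > B > D

Key insight: Entropy is maximized by uniform distributions and minimized by concentrated distributions.

Entropies:
  H(A) = 2.2459 bits
  H(B) = 1.4288 bits
  H(C) = 2.3219 bits
  H(D) = 0.7199 bits

Ranking: C > A > B > D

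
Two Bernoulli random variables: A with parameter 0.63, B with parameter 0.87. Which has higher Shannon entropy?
A

For binary distributions, entropy is maximized at p=0.5 and decreases as p moves toward 0 or 1.

H(A) = H(0.63) = 0.9507 bits
H(B) = H(0.87) = 0.5574 bits

Distribution A (p=0.63) is closer to uniform (p=0.5), so it has higher entropy.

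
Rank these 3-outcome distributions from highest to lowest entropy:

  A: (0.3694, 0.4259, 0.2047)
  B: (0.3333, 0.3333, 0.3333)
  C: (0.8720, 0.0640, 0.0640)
B > A > C

Key insight: Entropy is maximized by uniform distributions and minimized by concentrated distributions.

- Uniform distributions have maximum entropy log₂(3) = 1.5850 bits
- The more "peaked" or concentrated a distribution, the lower its entropy

Entropies:
  H(A) = 1.5236 bits
  H(B) = 1.5850 bits
  H(C) = 0.6799 bits

Ranking: B > A > C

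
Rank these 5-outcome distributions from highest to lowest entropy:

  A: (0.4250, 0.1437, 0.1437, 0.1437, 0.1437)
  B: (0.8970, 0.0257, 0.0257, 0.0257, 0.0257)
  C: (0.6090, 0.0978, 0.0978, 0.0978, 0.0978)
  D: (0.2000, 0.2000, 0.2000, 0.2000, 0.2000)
D > A > C > B

Key insight: Entropy is maximized by uniform distributions and minimized by concentrated distributions.

Entropies:
  H(A) = 2.1337 bits
  H(B) = 0.6844 bits
  H(C) = 1.7474 bits
  H(D) = 2.3219 bits

Ranking: D > A > C > B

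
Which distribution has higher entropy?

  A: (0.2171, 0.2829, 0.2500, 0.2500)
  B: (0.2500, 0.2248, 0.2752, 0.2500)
B

Both distributions are close to uniform, making this a harder comparison.

H(A) = 1.9937 bits
H(B) = 1.9963 bits

The distribution closer to uniform has higher entropy.
Answer: B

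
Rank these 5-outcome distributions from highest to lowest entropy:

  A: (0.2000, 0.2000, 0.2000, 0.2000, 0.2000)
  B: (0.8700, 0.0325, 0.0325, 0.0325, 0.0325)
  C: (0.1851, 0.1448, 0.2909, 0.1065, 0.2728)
A > C > B

Key insight: Entropy is maximized by uniform distributions and minimized by concentrated distributions.

- Uniform distributions have maximum entropy log₂(5) = 2.3219 bits
- The more "peaked" or concentrated a distribution, the lower its entropy

Entropies:
  H(A) = 2.3219 bits
  H(B) = 0.8174 bits
  H(C) = 2.2277 bits

Ranking: A > C > B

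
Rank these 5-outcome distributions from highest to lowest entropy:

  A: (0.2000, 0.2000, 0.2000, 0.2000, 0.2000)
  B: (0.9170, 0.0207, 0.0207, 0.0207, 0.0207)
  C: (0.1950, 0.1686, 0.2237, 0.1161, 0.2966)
A > C > B

Key insight: Entropy is maximized by uniform distributions and minimized by concentrated distributions.

- Uniform distributions have maximum entropy log₂(5) = 2.3219 bits
- The more "peaked" or concentrated a distribution, the lower its entropy

Entropies:
  H(A) = 2.3219 bits
  H(B) = 0.5787 bits
  H(C) = 2.2569 bits

Ranking: A > C > B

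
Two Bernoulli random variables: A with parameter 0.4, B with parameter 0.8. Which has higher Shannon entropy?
A

For binary distributions, entropy is maximized at p=0.5 and decreases as p moves toward 0 or 1.

H(A) = H(0.4) = 0.9710 bits
H(B) = H(0.8) = 0.7219 bits

Distribution A (p=0.4) is closer to uniform (p=0.5), so it has higher entropy.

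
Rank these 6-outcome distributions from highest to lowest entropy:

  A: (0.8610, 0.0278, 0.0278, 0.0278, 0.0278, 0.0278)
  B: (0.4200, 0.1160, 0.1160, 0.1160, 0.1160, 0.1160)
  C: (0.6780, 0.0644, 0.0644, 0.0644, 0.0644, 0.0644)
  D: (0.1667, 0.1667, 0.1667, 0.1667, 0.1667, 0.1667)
D > B > C > A

Key insight: Entropy is maximized by uniform distributions and minimized by concentrated distributions.

Entropies:
  H(A) = 0.9044 bits
  H(B) = 2.3282 bits
  H(C) = 1.6542 bits
  H(D) = 2.5850 bits

Ranking: D > B > C > A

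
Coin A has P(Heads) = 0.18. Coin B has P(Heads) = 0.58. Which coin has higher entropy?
B

For binary distributions, entropy is maximized at p=0.5 and decreases as p moves toward 0 or 1.

H(A) = H(0.18) = 0.6801 bits
H(B) = H(0.58) = 0.9815 bits

Distribution B (p=0.58) is closer to uniform (p=0.5), so it has higher entropy.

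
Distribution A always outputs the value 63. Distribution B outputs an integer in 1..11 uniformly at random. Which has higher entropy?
B

A is deterministic, so H(A) = 0. B is uniform over 11 outcomes, so H(B) = log₂(11) = 3.459 bits. Any distribution with genuine randomness has higher entropy than a deterministic one.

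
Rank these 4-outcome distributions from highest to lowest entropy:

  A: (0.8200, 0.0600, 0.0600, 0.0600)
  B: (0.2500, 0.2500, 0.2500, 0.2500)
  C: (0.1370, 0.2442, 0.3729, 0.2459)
B > C > A

Key insight: Entropy is maximized by uniform distributions and minimized by concentrated distributions.

- Uniform distributions have maximum entropy log₂(4) = 2.0000 bits
- The more "peaked" or concentrated a distribution, the lower its entropy

Entropies:
  H(A) = 0.9654 bits
  H(B) = 2.0000 bits
  H(C) = 1.9179 bits

Ranking: B > C > A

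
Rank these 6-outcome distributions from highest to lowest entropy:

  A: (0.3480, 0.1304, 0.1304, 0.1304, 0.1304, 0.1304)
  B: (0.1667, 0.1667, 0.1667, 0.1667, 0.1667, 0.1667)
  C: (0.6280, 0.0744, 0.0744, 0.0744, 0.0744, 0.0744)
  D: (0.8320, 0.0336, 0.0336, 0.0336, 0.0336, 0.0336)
B > A > C > D

Key insight: Entropy is maximized by uniform distributions and minimized by concentrated distributions.

Entropies:
  H(A) = 2.4462 bits
  H(B) = 2.5850 bits
  H(C) = 1.8160 bits
  H(D) = 1.0432 bits

Ranking: B > A > C > D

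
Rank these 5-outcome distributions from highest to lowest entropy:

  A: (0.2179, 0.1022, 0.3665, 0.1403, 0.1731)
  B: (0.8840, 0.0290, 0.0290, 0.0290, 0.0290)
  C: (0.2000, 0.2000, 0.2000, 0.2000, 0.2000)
C > A > B

Key insight: Entropy is maximized by uniform distributions and minimized by concentrated distributions.

- Uniform distributions have maximum entropy log₂(5) = 2.3219 bits
- The more "peaked" or concentrated a distribution, the lower its entropy

Entropies:
  H(A) = 2.1816 bits
  H(B) = 0.7498 bits
  H(C) = 2.3219 bits

Ranking: C > A > B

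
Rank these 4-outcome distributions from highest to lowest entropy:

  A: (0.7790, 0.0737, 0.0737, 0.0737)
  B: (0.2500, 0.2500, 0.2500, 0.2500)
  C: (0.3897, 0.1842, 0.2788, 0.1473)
B > C > A

Key insight: Entropy is maximized by uniform distributions and minimized by concentrated distributions.

- Uniform distributions have maximum entropy log₂(4) = 2.0000 bits
- The more "peaked" or concentrated a distribution, the lower its entropy

Entropies:
  H(A) = 1.1123 bits
  H(B) = 2.0000 bits
  H(C) = 1.9001 bits

Ranking: B > C > A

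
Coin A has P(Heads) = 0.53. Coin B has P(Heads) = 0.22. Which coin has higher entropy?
A

For binary distributions, entropy is maximized at p=0.5 and decreases as p moves toward 0 or 1.

H(A) = H(0.53) = 0.9974 bits
H(B) = H(0.22) = 0.7602 bits

Distribution A (p=0.53) is closer to uniform (p=0.5), so it has higher entropy.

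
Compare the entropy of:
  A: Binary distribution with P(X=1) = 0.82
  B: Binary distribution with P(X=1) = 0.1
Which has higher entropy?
A

For binary distributions, entropy is maximized at p=0.5 and decreases as p moves toward 0 or 1.

H(A) = H(0.82) = 0.6801 bits
H(B) = H(0.1) = 0.4690 bits

Distribution A (p=0.82) is closer to uniform (p=0.5), so it has higher entropy.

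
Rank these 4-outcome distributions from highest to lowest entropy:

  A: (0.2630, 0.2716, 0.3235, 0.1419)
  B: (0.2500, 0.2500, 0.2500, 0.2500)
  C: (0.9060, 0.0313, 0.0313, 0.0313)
B > A > C

Key insight: Entropy is maximized by uniform distributions and minimized by concentrated distributions.

- Uniform distributions have maximum entropy log₂(4) = 2.0000 bits
- The more "peaked" or concentrated a distribution, the lower its entropy

Entropies:
  H(A) = 1.9439 bits
  H(B) = 2.0000 bits
  H(C) = 0.5987 bits

Ranking: B > A > C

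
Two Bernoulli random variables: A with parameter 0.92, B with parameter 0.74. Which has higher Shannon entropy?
B

For binary distributions, entropy is maximized at p=0.5 and decreases as p moves toward 0 or 1.

H(A) = H(0.92) = 0.4022 bits
H(B) = H(0.74) = 0.8267 bits

Distribution B (p=0.74) is closer to uniform (p=0.5), so it has higher entropy.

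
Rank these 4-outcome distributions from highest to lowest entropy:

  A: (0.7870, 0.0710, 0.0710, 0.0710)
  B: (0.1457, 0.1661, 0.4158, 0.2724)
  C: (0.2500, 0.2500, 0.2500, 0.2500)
C > B > A

Key insight: Entropy is maximized by uniform distributions and minimized by concentrated distributions.

- Uniform distributions have maximum entropy log₂(4) = 2.0000 bits
- The more "peaked" or concentrated a distribution, the lower its entropy

Entropies:
  H(A) = 1.0848 bits
  H(B) = 1.8725 bits
  H(C) = 2.0000 bits

Ranking: C > B > A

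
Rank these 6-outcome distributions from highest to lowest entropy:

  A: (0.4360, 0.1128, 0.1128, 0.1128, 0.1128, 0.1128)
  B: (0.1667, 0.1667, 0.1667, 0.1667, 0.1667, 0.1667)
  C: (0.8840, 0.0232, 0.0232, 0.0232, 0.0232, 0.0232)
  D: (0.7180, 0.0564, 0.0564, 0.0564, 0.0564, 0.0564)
B > A > D > C

Key insight: Entropy is maximized by uniform distributions and minimized by concentrated distributions.

Entropies:
  H(A) = 2.2977 bits
  H(B) = 2.5850 bits
  H(C) = 0.7871 bits
  H(D) = 1.5129 bits

Ranking: B > A > D > C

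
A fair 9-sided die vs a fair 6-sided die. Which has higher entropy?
9-sided die

Both are uniform distributions; for uniform over n outcomes, H = log₂(n). H(9-sided) = log₂(9) = 3.170 bits and H(6-sided) = log₂(6) = 2.585 bits. More outcomes in a uniform distribution means higher entropy.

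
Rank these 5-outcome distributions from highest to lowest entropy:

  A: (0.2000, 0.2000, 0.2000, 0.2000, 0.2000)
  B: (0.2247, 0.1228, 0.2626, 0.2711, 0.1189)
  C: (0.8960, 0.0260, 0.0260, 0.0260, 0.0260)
A > B > C

Key insight: Entropy is maximized by uniform distributions and minimized by concentrated distributions.

- Uniform distributions have maximum entropy log₂(5) = 2.3219 bits
- The more "peaked" or concentrated a distribution, the lower its entropy

Entropies:
  H(A) = 2.3219 bits
  H(B) = 2.2378 bits
  H(C) = 0.6895 bits

Ranking: A > B > C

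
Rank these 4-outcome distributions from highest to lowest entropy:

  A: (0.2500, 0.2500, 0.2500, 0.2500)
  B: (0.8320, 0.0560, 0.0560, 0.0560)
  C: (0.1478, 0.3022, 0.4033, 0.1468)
A > C > B

Key insight: Entropy is maximized by uniform distributions and minimized by concentrated distributions.

- Uniform distributions have maximum entropy log₂(4) = 2.0000 bits
- The more "peaked" or concentrated a distribution, the lower its entropy

Entropies:
  H(A) = 2.0000 bits
  H(B) = 0.9194 bits
  H(C) = 1.8640 bits

Ranking: A > C > B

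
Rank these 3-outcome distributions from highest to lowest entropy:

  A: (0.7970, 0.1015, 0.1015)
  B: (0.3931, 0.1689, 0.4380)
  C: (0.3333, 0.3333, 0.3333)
C > B > A

Key insight: Entropy is maximized by uniform distributions and minimized by concentrated distributions.

- Uniform distributions have maximum entropy log₂(3) = 1.5850 bits
- The more "peaked" or concentrated a distribution, the lower its entropy

Entropies:
  H(A) = 0.9309 bits
  H(B) = 1.4846 bits
  H(C) = 1.5850 bits

Ranking: C > B > A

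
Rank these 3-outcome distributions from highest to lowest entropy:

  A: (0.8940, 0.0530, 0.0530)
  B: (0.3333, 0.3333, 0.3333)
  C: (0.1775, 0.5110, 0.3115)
B > C > A

Key insight: Entropy is maximized by uniform distributions and minimized by concentrated distributions.

- Uniform distributions have maximum entropy log₂(3) = 1.5850 bits
- The more "peaked" or concentrated a distribution, the lower its entropy

Entropies:
  H(A) = 0.5937 bits
  H(B) = 1.5850 bits
  H(C) = 1.4618 bits

Ranking: B > C > A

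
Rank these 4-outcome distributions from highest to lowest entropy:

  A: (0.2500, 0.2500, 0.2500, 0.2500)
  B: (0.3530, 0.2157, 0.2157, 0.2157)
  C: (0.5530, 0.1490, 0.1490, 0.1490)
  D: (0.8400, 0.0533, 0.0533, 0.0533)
A > B > C > D

Key insight: Entropy is maximized by uniform distributions and minimized by concentrated distributions.

Entropies:
  H(A) = 2.0000 bits
  H(B) = 1.9622 bits
  H(C) = 1.7004 bits
  H(D) = 0.8879 bits

Ranking: A > B > C > D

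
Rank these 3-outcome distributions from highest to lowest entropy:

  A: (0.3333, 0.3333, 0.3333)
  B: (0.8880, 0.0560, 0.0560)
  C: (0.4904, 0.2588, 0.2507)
A > C > B

Key insight: Entropy is maximized by uniform distributions and minimized by concentrated distributions.

- Uniform distributions have maximum entropy log₂(3) = 1.5850 bits
- The more "peaked" or concentrated a distribution, the lower its entropy

Entropies:
  H(A) = 1.5850 bits
  H(B) = 0.6179 bits
  H(C) = 1.5092 bits

Ranking: A > C > B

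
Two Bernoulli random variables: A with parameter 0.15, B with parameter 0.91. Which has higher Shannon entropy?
A

For binary distributions, entropy is maximized at p=0.5 and decreases as p moves toward 0 or 1.

H(A) = H(0.15) = 0.6098 bits
H(B) = H(0.91) = 0.4365 bits

Distribution A (p=0.15) is closer to uniform (p=0.5), so it has higher entropy.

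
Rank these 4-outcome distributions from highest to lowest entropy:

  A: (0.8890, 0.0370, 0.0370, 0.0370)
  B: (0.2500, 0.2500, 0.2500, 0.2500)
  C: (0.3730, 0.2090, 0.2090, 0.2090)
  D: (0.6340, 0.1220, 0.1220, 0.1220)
B > C > D > A

Key insight: Entropy is maximized by uniform distributions and minimized by concentrated distributions.

Entropies:
  H(A) = 0.6789 bits
  H(B) = 2.0000 bits
  H(C) = 1.9467 bits
  H(D) = 1.5276 bits

Ranking: B > C > D > A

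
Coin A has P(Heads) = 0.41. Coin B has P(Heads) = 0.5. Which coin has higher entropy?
B

For binary distributions, entropy is maximized at p=0.5 and decreases as p moves toward 0 or 1.

H(A) = H(0.41) = 0.9765 bits
H(B) = H(0.5) = 1.0000 bits

Distribution B (p=0.5) is closer to uniform (p=0.5), so it has higher entropy.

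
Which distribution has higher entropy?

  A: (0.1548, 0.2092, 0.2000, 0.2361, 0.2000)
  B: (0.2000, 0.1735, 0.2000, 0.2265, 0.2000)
B

Both distributions are close to uniform, making this a harder comparison.

H(A) = 2.3092 bits
H(B) = 2.3169 bits

The distribution closer to uniform has higher entropy.
Answer: B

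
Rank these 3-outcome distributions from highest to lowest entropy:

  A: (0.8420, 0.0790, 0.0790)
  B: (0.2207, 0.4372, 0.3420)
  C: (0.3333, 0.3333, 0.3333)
C > B > A

Key insight: Entropy is maximized by uniform distributions and minimized by concentrated distributions.

- Uniform distributions have maximum entropy log₂(3) = 1.5850 bits
- The more "peaked" or concentrated a distribution, the lower its entropy

Entropies:
  H(A) = 0.7875 bits
  H(B) = 1.5324 bits
  H(C) = 1.5850 bits

Ranking: C > B > A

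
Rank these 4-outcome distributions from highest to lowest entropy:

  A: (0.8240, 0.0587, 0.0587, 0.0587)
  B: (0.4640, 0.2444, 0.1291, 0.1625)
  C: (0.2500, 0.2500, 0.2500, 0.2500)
C > B > A

Key insight: Entropy is maximized by uniform distributions and minimized by concentrated distributions.

- Uniform distributions have maximum entropy log₂(4) = 2.0000 bits
- The more "peaked" or concentrated a distribution, the lower its entropy

Entropies:
  H(A) = 0.9502 bits
  H(B) = 1.8180 bits
  H(C) = 2.0000 bits

Ranking: C > B > A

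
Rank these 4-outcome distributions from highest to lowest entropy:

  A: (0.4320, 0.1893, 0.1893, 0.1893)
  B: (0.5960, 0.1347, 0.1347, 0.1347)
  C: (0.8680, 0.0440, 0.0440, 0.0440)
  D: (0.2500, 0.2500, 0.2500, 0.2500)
D > A > B > C

Key insight: Entropy is maximized by uniform distributions and minimized by concentrated distributions.

Entropies:
  H(A) = 1.8869 bits
  H(B) = 1.6136 bits
  H(C) = 0.7721 bits
  H(D) = 2.0000 bits

Ranking: D > A > B > C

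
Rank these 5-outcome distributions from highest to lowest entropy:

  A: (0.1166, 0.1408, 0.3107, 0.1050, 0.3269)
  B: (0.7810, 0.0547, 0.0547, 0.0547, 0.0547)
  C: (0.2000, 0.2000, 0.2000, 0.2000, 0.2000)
C > A > B

Key insight: Entropy is maximized by uniform distributions and minimized by concentrated distributions.

- Uniform distributions have maximum entropy log₂(5) = 2.3219 bits
- The more "peaked" or concentrated a distribution, the lower its entropy

Entropies:
  H(A) = 2.1524 bits
  H(B) = 1.1963 bits
  H(C) = 2.3219 bits

Ranking: C > A > B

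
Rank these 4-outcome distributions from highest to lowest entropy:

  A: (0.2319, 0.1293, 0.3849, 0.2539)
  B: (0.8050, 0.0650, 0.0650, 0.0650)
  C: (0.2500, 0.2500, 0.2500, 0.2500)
C > A > B

Key insight: Entropy is maximized by uniform distributions and minimized by concentrated distributions.

- Uniform distributions have maximum entropy log₂(4) = 2.0000 bits
- The more "peaked" or concentrated a distribution, the lower its entropy

Entropies:
  H(A) = 1.9029 bits
  H(B) = 1.0209 bits
  H(C) = 2.0000 bits

Ranking: C > A > B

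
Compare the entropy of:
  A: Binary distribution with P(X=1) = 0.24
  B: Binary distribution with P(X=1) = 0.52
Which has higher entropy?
B

For binary distributions, entropy is maximized at p=0.5 and decreases as p moves toward 0 or 1.

H(A) = H(0.24) = 0.7950 bits
H(B) = H(0.52) = 0.9988 bits

Distribution B (p=0.52) is closer to uniform (p=0.5), so it has higher entropy.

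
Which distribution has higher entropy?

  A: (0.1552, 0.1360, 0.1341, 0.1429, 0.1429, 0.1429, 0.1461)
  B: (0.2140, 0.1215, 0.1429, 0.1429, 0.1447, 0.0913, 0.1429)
A

Both distributions are close to uniform, making this a harder comparison.

H(A) = 2.8059 bits
H(B) = 2.7674 bits

The distribution closer to uniform has higher entropy.
Answer: A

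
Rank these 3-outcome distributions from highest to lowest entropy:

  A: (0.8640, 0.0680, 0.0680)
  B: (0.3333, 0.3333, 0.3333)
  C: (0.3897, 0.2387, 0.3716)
B > C > A

Key insight: Entropy is maximized by uniform distributions and minimized by concentrated distributions.

- Uniform distributions have maximum entropy log₂(3) = 1.5850 bits
- The more "peaked" or concentrated a distribution, the lower its entropy

Entropies:
  H(A) = 0.7097 bits
  H(B) = 1.5850 bits
  H(C) = 1.5539 bits

Ranking: B > C > A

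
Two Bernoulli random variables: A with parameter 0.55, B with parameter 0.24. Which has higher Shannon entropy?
A

For binary distributions, entropy is maximized at p=0.5 and decreases as p moves toward 0 or 1.

H(A) = H(0.55) = 0.9928 bits
H(B) = H(0.24) = 0.7950 bits

Distribution A (p=0.55) is closer to uniform (p=0.5), so it has higher entropy.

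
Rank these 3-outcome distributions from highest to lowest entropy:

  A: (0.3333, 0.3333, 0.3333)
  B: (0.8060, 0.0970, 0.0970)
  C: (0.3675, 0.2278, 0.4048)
A > C > B

Key insight: Entropy is maximized by uniform distributions and minimized by concentrated distributions.

- Uniform distributions have maximum entropy log₂(3) = 1.5850 bits
- The more "peaked" or concentrated a distribution, the lower its entropy

Entropies:
  H(A) = 1.5850 bits
  H(B) = 0.9038 bits
  H(C) = 1.5450 bits

Ranking: A > C > B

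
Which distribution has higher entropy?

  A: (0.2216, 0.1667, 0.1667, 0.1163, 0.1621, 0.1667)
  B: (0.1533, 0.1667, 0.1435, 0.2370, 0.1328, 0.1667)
A

Both distributions are close to uniform, making this a harder comparison.

H(A) = 2.5608 bits
H(B) = 2.5575 bits

The distribution closer to uniform has higher entropy.
Answer: A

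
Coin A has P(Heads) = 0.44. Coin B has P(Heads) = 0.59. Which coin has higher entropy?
A

For binary distributions, entropy is maximized at p=0.5 and decreases as p moves toward 0 or 1.

H(A) = H(0.44) = 0.9896 bits
H(B) = H(0.59) = 0.9765 bits

Distribution A (p=0.44) is closer to uniform (p=0.5), so it has higher entropy.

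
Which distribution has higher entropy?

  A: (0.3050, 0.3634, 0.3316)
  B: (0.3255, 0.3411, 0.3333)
B

Both distributions are close to uniform, making this a harder comparison.

H(A) = 1.5813 bits
H(B) = 1.5847 bits

The distribution closer to uniform has higher entropy.
Answer: B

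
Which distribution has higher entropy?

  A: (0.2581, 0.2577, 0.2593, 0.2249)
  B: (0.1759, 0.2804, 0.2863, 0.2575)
A

Both distributions are close to uniform, making this a harder comparison.

H(A) = 1.9975 bits
H(B) = 1.9759 bits

The distribution closer to uniform has higher entropy.
Answer: A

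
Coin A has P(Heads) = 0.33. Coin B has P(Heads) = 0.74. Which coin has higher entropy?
A

For binary distributions, entropy is maximized at p=0.5 and decreases as p moves toward 0 or 1.

H(A) = H(0.33) = 0.9149 bits
H(B) = H(0.74) = 0.8267 bits

Distribution A (p=0.33) is closer to uniform (p=0.5), so it has higher entropy.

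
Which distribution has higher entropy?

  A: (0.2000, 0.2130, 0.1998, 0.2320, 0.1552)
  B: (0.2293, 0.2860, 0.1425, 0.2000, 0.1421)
A

Both distributions are close to uniform, making this a harder comparison.

H(A) = 2.3100 bits
H(B) = 2.2688 bits

The distribution closer to uniform has higher entropy.
Answer: A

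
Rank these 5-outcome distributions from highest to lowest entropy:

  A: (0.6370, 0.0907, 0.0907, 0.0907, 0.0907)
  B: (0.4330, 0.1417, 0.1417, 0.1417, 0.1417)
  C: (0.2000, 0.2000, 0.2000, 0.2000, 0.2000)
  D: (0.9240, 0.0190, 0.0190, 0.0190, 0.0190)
C > B > A > D

Key insight: Entropy is maximized by uniform distributions and minimized by concentrated distributions.

Entropies:
  H(A) = 1.6711 bits
  H(B) = 2.1210 bits
  H(C) = 2.3219 bits
  H(D) = 0.5399 bits

Ranking: C > B > A > D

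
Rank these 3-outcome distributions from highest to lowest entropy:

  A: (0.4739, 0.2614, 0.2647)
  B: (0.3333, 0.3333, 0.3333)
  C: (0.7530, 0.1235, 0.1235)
B > A > C

Key insight: Entropy is maximized by uniform distributions and minimized by concentrated distributions.

- Uniform distributions have maximum entropy log₂(3) = 1.5850 bits
- The more "peaked" or concentrated a distribution, the lower its entropy

Entropies:
  H(A) = 1.5241 bits
  H(B) = 1.5850 bits
  H(C) = 1.0535 bits

Ranking: B > A > C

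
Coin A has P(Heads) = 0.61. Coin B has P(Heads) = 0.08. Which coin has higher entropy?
A

For binary distributions, entropy is maximized at p=0.5 and decreases as p moves toward 0 or 1.

H(A) = H(0.61) = 0.9648 bits
H(B) = H(0.08) = 0.4022 bits

Distribution A (p=0.61) is closer to uniform (p=0.5), so it has higher entropy.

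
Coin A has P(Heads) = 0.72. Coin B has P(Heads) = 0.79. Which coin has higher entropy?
A

For binary distributions, entropy is maximized at p=0.5 and decreases as p moves toward 0 or 1.

H(A) = H(0.72) = 0.8555 bits
H(B) = H(0.79) = 0.7415 bits

Distribution A (p=0.72) is closer to uniform (p=0.5), so it has higher entropy.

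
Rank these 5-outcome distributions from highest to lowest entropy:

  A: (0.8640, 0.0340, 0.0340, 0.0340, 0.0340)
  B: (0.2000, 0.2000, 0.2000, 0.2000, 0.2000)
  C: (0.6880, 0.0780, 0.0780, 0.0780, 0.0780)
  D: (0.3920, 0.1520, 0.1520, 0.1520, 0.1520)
B > D > C > A

Key insight: Entropy is maximized by uniform distributions and minimized by concentrated distributions.

Entropies:
  H(A) = 0.8457 bits
  H(B) = 2.3219 bits
  H(C) = 1.5195 bits
  H(D) = 2.1821 bits

Ranking: B > D > C > A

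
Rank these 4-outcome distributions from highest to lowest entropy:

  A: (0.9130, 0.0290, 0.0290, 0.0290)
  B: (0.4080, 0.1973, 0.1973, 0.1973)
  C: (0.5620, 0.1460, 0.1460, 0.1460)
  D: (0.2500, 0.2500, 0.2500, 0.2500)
D > B > C > A

Key insight: Entropy is maximized by uniform distributions and minimized by concentrated distributions.

Entropies:
  H(A) = 0.5643 bits
  H(B) = 1.9137 bits
  H(C) = 1.6831 bits
  H(D) = 2.0000 bits

Ranking: D > B > C > A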